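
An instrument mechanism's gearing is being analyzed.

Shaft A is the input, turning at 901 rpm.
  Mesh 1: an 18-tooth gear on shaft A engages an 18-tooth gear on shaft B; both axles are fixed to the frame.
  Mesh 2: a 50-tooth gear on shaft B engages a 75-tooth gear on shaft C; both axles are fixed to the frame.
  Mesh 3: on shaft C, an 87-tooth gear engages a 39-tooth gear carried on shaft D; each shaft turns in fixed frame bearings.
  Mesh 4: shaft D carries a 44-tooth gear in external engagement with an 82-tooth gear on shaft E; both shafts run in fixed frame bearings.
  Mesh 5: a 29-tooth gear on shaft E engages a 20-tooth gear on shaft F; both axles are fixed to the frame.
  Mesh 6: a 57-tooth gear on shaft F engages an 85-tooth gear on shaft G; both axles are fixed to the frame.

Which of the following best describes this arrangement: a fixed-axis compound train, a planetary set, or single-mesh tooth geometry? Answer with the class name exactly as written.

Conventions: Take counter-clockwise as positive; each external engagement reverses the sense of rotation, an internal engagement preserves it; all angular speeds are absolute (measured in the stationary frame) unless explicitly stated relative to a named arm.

topology: fixed-axis compound train — 6 meshes, A→G
classification: fixed-axis compound train

fixed-axis compound train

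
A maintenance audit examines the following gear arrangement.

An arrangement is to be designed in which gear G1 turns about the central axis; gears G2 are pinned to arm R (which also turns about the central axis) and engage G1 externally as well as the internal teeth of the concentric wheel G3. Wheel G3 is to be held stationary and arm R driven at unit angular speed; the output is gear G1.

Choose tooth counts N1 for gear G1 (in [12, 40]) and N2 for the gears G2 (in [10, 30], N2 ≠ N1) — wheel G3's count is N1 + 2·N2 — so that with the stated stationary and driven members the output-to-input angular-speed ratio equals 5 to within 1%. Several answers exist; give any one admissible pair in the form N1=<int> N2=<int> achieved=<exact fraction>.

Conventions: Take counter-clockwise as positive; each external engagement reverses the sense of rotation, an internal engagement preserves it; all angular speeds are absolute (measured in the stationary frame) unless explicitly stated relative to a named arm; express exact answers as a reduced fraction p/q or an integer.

N1=12 N2=18 achieved=5

topology: planetary set — design target 5, arm = carrier (Willis)
Willis with ω_ring = 0: ω_sun/ω_arm = (N1+N3)/N1; set equal to 5  ⇒  N3/N1 = 5 − 1 = 4
N3 = N1 + 2·N2  ⇒  N2/N1 = (N3/N1 − 1)/2 = (4 − 1)/2 = 3/2
smallest multiple with N1 ≥ 12 and N2 ≥ 10: k = 6  ⇒  N1 = 6·2 = 12, N2 = 6·3 = 18 (N1 ≤ 40, N2 ≤ 30, N2 ≠ N1 ✓), N3 = 12 + 2·18 = 48
check: (N1+N3)/N1 with N1 = 12, N3 = 48 gives 5; |achieved − target| = 0 ≤ 1/20 ✓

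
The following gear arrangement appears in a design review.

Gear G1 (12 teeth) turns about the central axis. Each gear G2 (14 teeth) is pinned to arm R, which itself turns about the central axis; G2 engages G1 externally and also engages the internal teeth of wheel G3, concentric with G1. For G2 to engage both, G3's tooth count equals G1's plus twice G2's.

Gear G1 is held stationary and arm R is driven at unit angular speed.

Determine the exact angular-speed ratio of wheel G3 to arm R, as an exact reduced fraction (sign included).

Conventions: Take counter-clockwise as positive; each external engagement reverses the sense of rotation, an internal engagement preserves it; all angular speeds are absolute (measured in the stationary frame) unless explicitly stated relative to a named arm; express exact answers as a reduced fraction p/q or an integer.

13/10

class = planetary set [G3 = 12+2·14 = 40; Willis about the carrier]
ring teeth: 12 + 2·14 = 40
12(ω_sun−ω_arm) = −40(ω_ring−ω_arm),  ω_sun = 0, ω_arm = 1
ω_ring = 1 − (12/40)(0−1) = 13/10
ω_out/ω_in = 13/10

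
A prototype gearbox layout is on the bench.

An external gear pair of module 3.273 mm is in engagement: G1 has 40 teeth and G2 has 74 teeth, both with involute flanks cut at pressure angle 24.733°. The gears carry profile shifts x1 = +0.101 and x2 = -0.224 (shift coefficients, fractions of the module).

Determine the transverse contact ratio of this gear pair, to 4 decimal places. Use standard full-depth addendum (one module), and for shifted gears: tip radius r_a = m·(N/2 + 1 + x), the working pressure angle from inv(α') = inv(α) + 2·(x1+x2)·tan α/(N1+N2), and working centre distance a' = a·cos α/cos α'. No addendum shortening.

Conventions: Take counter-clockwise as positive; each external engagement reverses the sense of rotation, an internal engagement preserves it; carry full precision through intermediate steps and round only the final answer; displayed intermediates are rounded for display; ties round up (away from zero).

recognized (one external pair, fixed centres): single-mesh tooth geometry, m = 3.273, N1 = 40, N2 = 74
base radii: r_b1 = 59.455181, r_b2 = 109.992085
tip radii: r_a1 = 69.063573, r_a2 = 123.640848
inv(α') = inv(24.733°) + 2·(+0.101-0.224)·tan α/(40+74) = 0.02798029  ⇒  α' = 24.46123°
a' = a·cos α / cos α' = 186.5610·cos 24.733°/cos 24.46123° = 186.156341
action lengths: √(r_a1²−r_b1²) = 35.140555, √(r_a2²−r_b2²) = 56.469466
base pitch p_b = π·m·cos α = 9.339198
CR = (35.140555 + 56.469466 − 186.156341·sin 24.46123°)/9.339198 = 1.555476
contact ratio ≈ 1.5555

1.5555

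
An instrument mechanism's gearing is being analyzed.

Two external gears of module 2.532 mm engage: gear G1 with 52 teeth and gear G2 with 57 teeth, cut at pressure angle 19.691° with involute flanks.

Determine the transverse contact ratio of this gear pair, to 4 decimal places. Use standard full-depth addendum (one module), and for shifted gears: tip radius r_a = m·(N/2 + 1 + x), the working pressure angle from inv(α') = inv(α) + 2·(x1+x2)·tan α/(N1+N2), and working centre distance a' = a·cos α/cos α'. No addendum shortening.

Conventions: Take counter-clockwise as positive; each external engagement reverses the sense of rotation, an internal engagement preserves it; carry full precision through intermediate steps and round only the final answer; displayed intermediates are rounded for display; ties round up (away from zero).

recognized (one external pair, fixed centres): single-mesh tooth geometry, m = 2.532, N1 = 52, N2 = 57
base radii: r_b1 = 61.982374, r_b2 = 67.942218
tip radii: r_a1 = 68.364000, r_a2 = 74.694000
no profile shift: α' = α, a' = a
action lengths: √(r_a1²−r_b1²) = 28.841321, √(r_a2²−r_b2²) = 31.033026
base pitch p_b = π·m·cos α = 7.489360
CR = (28.841321 + 31.033026 − 137.994000·sin 19.69100°)/7.489360 = 1.786218
contact ratio ≈ 1.7862

1.7862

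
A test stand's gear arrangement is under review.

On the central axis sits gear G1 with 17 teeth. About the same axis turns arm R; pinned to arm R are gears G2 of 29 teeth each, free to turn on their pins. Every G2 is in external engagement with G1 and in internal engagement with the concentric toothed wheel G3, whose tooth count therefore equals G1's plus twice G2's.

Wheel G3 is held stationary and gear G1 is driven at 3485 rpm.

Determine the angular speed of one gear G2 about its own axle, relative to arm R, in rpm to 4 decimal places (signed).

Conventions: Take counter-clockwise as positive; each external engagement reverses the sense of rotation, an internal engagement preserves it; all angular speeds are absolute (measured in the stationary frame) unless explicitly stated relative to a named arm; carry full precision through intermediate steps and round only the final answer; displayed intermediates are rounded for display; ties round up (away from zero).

class = planetary set [G3 = 17+2·29 = 75; Willis about the carrier]
normalise by the input: solve with ω_sun = 1, then scale by 3485 rpm
ring teeth: 17 + 2·29 = 75
17(ω_sun−ω_arm) = −75(ω_ring−ω_arm),  ω_ring = 0, ω_sun = 1
17(1−ω_arm) = −75(0−ω_arm)  ⇒  92·ω_arm = 17  ⇒  ω_arm = 17/92
sun–planet mesh: 17·(1−17/92) = −29·(ω_p−ω_arm)  ⇒  ω_p−ω_arm = -1275/2668
scale: ω_p−ω_arm = -1275/2668 × 3485 rpm = -1665.4329 rpm

-1665.4329 rpm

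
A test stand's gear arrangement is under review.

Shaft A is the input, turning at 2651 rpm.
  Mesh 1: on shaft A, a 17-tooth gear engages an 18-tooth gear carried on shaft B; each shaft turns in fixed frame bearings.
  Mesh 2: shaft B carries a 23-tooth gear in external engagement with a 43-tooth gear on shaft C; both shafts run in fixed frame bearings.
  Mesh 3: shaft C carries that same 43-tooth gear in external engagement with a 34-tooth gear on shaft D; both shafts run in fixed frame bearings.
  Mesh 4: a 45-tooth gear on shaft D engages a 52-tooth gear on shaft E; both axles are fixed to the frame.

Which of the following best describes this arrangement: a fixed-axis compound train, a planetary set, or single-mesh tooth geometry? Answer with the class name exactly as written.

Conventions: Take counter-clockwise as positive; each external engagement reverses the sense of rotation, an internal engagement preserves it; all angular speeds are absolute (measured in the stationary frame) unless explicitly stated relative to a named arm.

recognized (5 fixed axles, 4 meshes): fixed-axis compound train
classification: fixed-axis compound train

fixed-axis compound train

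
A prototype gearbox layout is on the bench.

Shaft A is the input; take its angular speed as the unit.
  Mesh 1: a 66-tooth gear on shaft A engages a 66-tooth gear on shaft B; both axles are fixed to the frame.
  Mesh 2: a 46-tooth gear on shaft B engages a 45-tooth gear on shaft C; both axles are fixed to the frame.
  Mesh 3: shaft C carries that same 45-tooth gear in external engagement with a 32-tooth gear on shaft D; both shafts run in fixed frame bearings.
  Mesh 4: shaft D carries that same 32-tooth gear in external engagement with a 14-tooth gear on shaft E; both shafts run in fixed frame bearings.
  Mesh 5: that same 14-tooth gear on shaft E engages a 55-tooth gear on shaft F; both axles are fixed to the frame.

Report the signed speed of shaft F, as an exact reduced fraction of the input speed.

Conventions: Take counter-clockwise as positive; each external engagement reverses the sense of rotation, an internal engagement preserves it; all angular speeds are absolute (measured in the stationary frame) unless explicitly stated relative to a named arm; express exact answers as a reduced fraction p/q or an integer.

5-mesh fixed-axis compound train (all bearings frame-fixed)
mesh 1 [66T→66T]: |ω|/ω_in = 1×66/66 = 1, sense flips to −
mesh 2 [46T→45T]: |ω|/ω_in = 1×46/45 = 46/45, sense flips to +
mesh 3 [45T→32T]: |ω|/ω_in = (46/45)×45/32 = 23/16, sense flips to −
mesh 4 [32T→14T]: |ω|/ω_in = (23/16)×32/14 = 23/7, sense flips to +
mesh 5 [14T→55T]: |ω|/ω_in = (23/7)×14/55 = 46/55, sense flips to −
signed output speed (× input speed) = -46/55

-46/55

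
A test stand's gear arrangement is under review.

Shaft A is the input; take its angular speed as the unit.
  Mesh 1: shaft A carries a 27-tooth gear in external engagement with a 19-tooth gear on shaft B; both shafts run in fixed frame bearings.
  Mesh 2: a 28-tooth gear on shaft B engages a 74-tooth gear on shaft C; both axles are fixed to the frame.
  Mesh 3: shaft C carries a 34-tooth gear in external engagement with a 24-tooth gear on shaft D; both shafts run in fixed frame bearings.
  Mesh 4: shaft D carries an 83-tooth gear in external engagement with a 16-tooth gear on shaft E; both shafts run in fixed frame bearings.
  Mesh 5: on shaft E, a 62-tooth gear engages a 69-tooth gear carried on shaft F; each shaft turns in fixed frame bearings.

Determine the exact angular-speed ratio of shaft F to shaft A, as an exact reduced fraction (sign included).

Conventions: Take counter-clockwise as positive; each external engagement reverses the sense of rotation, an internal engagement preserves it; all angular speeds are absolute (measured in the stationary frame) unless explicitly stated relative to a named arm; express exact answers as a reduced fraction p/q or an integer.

class = fixed-axis compound train [5 meshes; 5 ratios multiply, 5 sense flips]
mesh 1 [27T→19T]: running ratio 27/19, sense −
mesh 2 [28T→74T]: running ratio 378/703, sense +
mesh 3 [34T→24T]: running ratio 1071/1406, sense −
mesh 4 [83T→16T]: running ratio 88893/22496, sense +
mesh 5 [62T→69T]: running ratio 918561/258704, sense −
ω_out/ω_in = -918561/258704

-918561/258704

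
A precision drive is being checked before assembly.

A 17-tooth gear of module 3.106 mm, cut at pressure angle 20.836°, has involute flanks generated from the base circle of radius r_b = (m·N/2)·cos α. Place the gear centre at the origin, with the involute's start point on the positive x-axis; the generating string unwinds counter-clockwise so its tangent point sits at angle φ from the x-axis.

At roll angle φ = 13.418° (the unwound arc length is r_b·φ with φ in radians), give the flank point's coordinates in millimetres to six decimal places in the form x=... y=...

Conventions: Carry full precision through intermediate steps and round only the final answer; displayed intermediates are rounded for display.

x=25.341812 y=0.105060

topology: single-mesh involute geometry — m = 3.106, N = 17
pitch radius r_p = m·N/2 = 3.106·17/2 = 26.401000
base radius r_b = r_p·cos α = 26.401000·cos 20.836° = 24.674437
roll angle φ = 13.418° = 0.23418828 rad
x = r_b·(cos φ + φ·sin φ) = 25.341812
y = r_b·(sin φ − φ·cos φ) = 0.105060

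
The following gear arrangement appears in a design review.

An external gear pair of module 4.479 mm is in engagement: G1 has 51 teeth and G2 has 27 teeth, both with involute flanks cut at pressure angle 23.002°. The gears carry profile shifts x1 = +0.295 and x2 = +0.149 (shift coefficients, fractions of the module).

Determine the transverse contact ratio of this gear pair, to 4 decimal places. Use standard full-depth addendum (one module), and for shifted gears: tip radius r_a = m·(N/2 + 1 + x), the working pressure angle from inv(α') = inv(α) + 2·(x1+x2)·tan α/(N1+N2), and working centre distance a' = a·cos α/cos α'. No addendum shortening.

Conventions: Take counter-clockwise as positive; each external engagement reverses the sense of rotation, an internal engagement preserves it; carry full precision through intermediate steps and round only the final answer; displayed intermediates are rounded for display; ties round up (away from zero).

recognized (one external pair, fixed centres): single-mesh tooth geometry, m = 4.479, N1 = 51, N2 = 27
base radii: r_b1 = 105.133444, r_b2 = 55.658882
tip radii: r_a1 = 120.014805, r_a2 = 65.612871
inv(α') = inv(23.002°) + 2·(+0.295+0.149)·tan α/(51+27) = 0.02788833  ⇒  α' = 24.43573°
a' = a·cos α / cos α' = 174.6810·cos 23.002°/cos 24.43573° = 176.612217
action lengths: √(r_a1²−r_b1²) = 57.883611, √(r_a2²−r_b2²) = 34.743887
base pitch p_b = π·m·cos α = 12.952410
CR = (57.883611 + 34.743887 − 176.612217·sin 24.43573°)/12.952410 = 1.510754
contact ratio ≈ 1.5108

1.5108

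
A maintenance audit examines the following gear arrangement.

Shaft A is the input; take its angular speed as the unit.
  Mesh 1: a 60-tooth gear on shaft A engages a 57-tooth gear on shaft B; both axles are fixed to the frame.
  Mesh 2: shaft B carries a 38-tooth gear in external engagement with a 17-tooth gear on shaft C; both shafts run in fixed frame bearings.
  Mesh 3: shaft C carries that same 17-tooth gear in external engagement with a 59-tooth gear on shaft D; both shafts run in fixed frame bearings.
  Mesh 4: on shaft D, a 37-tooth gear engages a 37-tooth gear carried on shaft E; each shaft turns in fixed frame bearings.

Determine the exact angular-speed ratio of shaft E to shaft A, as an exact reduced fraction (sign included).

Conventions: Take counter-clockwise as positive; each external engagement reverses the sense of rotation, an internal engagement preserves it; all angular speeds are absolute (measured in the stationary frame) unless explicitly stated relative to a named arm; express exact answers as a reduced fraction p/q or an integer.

class = fixed-axis compound train [4 meshes; 4 ratios multiply, 4 sense flips]
mesh 1 [60T→57T]: running ratio 20/19, sense −
mesh 2 [38T→17T]: running ratio 40/17, sense +
mesh 3 [17T→59T]: running ratio 40/59, sense −
mesh 4 [37T→37T]: running ratio 40/59, sense +
ω_out/ω_in = 40/59

40/59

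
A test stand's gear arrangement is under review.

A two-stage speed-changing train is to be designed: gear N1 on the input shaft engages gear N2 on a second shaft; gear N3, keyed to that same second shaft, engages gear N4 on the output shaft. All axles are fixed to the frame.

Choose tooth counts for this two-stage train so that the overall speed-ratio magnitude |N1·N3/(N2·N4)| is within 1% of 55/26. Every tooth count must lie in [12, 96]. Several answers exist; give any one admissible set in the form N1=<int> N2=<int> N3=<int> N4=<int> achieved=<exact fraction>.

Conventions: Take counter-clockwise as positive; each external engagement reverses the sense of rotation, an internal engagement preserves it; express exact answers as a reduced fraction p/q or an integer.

N1=15 N2=12 N3=22 N4=13 achieved=55/26

design class (target 55/26): fixed-axis compound train
target = 55/26 in lowest terms: an exact hit needs N1·N3 = k·55 and N2·N4 = k·26 for one integer k, every count in [12, 96]; additionally prefer no 1:1 stage (N1 ≠ N2, N3 ≠ N4)
k = 1…5: no 1:1-free in-range split of k·55 and k·26 into factor pairs; take k = 6
k = 6: N1·N3 = 330 = 15·22, N2·N4 = 156 = 12·13
achieved = 15·22/(12·13) = 55/26; |achieved − target| = 0 ≤ 11/520 ✓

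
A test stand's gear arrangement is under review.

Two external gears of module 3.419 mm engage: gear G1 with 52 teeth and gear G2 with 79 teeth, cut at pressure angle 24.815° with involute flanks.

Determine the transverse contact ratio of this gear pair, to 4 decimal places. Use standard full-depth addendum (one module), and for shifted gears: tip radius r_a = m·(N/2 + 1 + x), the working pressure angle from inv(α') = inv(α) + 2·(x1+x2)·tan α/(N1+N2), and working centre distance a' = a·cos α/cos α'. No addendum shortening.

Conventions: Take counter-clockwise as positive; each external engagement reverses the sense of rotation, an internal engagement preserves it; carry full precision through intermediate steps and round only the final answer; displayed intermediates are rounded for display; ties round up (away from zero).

1.5657

class = single-mesh tooth geometry [involute pair 52T × 79T, m = 3.419]
base radii: r_b1 = 80.686207, r_b2 = 122.580968
tip radii: r_a1 = 92.313000, r_a2 = 138.469500
no profile shift: α' = α, a' = a
action lengths: √(r_a1²−r_b1²) = 44.848924, √(r_a2²−r_b2²) = 64.402707
base pitch p_b = π·m·cos α = 9.749354
CR = (44.848924 + 64.402707 − 223.944500·sin 24.81500°)/9.749354 = 1.565686
contact ratio ≈ 1.5657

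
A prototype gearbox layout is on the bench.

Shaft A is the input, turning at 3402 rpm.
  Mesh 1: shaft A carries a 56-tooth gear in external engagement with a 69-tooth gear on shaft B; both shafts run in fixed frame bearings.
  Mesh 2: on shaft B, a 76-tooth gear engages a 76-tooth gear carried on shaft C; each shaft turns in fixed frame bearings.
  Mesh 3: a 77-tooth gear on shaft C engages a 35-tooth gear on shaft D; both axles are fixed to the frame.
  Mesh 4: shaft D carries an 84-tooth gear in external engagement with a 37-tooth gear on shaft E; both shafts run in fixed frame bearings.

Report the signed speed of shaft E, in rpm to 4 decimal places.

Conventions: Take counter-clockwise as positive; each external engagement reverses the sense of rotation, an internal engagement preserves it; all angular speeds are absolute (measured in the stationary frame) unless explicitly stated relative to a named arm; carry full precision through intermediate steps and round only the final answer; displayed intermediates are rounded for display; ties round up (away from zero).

+13790.2928 rpm

class = fixed-axis compound train [4 meshes; 4 ratios multiply, 4 sense flips]
mesh 1 [56T→69T]: ω = 3402.0000×56/69 = 2761.0435 rpm, sense flips to −
mesh 2 [76T→76T]: ω = 2761.0435×76/76 = 2761.0435 rpm, sense flips to +
mesh 3 [77T→35T]: ω = 2761.0435×77/35 = 6074.2957 rpm, sense flips to −
mesh 4 [84T→37T]: ω = 6074.2957×84/37 = 13790.2928 rpm, sense flips to +
signed output speed = +13790.2928 rpm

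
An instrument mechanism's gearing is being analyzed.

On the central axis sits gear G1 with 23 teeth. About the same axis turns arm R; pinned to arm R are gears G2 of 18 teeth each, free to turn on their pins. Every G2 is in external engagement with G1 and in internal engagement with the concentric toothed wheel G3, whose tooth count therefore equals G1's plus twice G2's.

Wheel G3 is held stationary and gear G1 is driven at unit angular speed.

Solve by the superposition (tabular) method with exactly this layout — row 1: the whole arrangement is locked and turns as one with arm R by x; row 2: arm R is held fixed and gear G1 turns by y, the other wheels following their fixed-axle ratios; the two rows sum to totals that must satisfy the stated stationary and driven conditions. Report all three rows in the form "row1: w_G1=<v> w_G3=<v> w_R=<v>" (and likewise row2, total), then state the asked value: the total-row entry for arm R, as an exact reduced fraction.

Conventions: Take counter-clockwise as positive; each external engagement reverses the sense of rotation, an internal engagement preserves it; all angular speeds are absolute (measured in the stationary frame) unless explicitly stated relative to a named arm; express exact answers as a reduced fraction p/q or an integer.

row1: w_G1=23/82 w_G3=23/82 w_R=23/82
row2: w_G1=59/82 w_G3=-23/82 w_R=0
total: w_G1=1 w_G3=0 w_R=23/82
asked value: 23/82

planetary set (23T centre, 18T on arm, 59T internal) — Willis relation
row 1 (train locked, turned with arm): all members turn x
row 2 — arm fixed, fixed-axis ratios: sun y, ring −(23/59)·y, arm 0
boundary: total ω_ring = x − (23/59)·y = 0 and total ω_sun = x + y = 1  ⇒  y = 59/82, x = 23/82
row 2 ring = −(23/59)·59/82 = -23/82
totals (row 1 + row 2): sun 23/82 + 59/82 = 1, ring 23/82 + (-23/82) = 0, arm 23/82 + 0 = 23/82
asked cell (total, arm) = 23/82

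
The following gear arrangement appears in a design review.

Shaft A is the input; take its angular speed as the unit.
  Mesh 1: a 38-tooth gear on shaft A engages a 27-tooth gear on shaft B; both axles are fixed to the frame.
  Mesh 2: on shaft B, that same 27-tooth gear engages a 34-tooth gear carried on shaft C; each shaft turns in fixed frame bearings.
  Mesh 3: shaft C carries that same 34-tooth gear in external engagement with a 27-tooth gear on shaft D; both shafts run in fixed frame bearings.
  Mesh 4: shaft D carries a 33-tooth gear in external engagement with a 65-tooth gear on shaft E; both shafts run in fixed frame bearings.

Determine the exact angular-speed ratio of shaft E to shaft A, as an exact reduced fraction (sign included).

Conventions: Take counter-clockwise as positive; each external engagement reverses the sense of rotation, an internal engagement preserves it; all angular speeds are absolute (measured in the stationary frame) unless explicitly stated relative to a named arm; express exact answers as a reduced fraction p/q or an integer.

class = fixed-axis compound train [4 meshes; 4 ratios multiply, 4 sense flips]
mesh 1 [38T→27T]: running ratio 38/27, sense −
mesh 2 [27T→34T]: running ratio 19/17, sense +
mesh 3 [34T→27T]: running ratio 38/27, sense −
mesh 4 [33T→65T]: running ratio 418/585, sense +
ω_out/ω_in = 418/585

418/585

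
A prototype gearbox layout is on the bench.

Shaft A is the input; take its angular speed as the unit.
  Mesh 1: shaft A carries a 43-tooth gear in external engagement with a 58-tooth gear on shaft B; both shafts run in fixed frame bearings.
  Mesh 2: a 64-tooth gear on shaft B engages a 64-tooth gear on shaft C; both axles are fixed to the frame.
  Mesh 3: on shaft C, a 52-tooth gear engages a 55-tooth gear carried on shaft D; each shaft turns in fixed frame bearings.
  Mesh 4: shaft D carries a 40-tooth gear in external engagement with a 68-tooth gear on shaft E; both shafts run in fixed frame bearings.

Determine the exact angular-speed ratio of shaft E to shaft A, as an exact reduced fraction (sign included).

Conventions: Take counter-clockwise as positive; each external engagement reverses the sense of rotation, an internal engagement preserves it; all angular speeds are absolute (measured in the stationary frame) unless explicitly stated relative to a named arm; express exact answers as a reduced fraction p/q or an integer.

2236/5423

class = fixed-axis compound train [4 meshes; 4 ratios multiply, 4 sense flips]
mesh 1 [43T→58T]: running ratio 43/58, sense −
mesh 2 [64T→64T]: running ratio 43/58, sense +
mesh 3 [52T→55T]: running ratio 1118/1595, sense −
mesh 4 [40T→68T]: running ratio 2236/5423, sense +
ω_out/ω_in = 2236/5423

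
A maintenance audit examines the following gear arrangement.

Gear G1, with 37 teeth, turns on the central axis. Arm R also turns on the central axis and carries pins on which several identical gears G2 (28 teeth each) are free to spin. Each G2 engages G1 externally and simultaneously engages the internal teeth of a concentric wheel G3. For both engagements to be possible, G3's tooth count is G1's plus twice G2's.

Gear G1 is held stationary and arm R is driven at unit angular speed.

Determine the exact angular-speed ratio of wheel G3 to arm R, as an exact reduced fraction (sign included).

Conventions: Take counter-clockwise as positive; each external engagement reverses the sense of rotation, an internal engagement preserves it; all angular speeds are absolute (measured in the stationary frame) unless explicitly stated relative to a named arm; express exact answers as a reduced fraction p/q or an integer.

130/93

recognized (axles ride arm R): planetary set, 37/28/93 teeth
ring teeth: 37 + 2·28 = 93
37(ω_sun−ω_arm) = −93(ω_ring−ω_arm),  ω_sun = 0, ω_arm = 1
ω_ring = 1 − (37/93)(0−1) = 130/93
ω_out/ω_in = 130/93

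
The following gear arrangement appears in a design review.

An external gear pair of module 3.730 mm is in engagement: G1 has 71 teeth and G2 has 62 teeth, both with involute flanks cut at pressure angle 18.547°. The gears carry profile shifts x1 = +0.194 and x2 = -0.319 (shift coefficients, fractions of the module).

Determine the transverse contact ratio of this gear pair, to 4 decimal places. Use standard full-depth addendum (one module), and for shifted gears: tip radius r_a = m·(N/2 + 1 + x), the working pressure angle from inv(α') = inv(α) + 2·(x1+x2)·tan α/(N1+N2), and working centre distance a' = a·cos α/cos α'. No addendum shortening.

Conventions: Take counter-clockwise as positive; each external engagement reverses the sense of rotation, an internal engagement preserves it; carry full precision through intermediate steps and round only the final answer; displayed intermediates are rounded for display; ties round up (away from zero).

1.9120

single-mesh involute tooth geometry (71T engaging 62T at module 3.730)
base radii: r_b1 = 125.537769, r_b2 = 109.624530
tip radii: r_a1 = 136.868620, r_a2 = 118.170130
inv(α') = inv(18.547°) + 2·(+0.194-0.319)·tan α/(71+62) = 0.01117084  ⇒  α' = 18.21985°
a' = a·cos α / cos α' = 248.0450·cos 18.547°/cos 18.21985° = 247.574760
action lengths: √(r_a1²−r_b1²) = 54.527862, √(r_a2²−r_b2²) = 44.120766
base pitch p_b = π·m·cos α = 11.109536
CR = (54.527862 + 44.120766 − 247.574760·sin 18.21985°)/11.109536 = 1.911953
contact ratio ≈ 1.9120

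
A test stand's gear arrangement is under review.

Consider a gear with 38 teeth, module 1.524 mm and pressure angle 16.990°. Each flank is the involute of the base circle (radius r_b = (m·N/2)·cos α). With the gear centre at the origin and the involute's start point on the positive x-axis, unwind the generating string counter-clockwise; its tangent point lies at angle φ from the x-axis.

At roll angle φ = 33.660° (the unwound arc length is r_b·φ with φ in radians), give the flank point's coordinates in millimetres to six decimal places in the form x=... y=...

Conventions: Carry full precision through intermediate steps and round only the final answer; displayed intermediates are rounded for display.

single-mesh involute tooth geometry (38T wheel at module 1.524)
pitch radius r_p = m·N/2 = 1.524·38/2 = 28.956000
base radius r_b = r_p·cos α = 28.956000·cos 16.990° = 27.692238
roll angle φ = 33.660° = 0.58747783 rad
x = r_b·(cos φ + φ·sin φ) = 32.066470
y = r_b·(sin φ − φ·cos φ) = 1.807789

x=32.066470 y=1.807789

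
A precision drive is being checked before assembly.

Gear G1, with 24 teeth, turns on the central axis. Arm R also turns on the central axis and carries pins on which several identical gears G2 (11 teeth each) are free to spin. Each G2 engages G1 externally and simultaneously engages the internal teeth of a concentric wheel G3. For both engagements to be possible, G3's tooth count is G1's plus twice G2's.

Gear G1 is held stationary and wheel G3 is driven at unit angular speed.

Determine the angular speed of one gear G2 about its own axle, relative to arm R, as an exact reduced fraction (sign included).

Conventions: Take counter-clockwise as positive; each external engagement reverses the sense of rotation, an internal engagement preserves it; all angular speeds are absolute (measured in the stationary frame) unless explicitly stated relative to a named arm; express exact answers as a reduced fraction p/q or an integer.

552/385

planetary set (24T centre, 11T on arm, 46T internal) — Willis relation
ring teeth: 24 + 2·11 = 46
24(ω_sun−ω_arm) = −46(ω_ring−ω_arm),  ω_sun = 0, ω_ring = 1
24(0−ω_arm) = −46(1−ω_arm)  ⇒  70·ω_arm = 46  ⇒  ω_arm = 23/35
sun–planet mesh: 24·(0−23/35) = −11·(ω_p−ω_arm)  ⇒  ω_p−ω_arm = 552/385
exact speed ratio = 552/385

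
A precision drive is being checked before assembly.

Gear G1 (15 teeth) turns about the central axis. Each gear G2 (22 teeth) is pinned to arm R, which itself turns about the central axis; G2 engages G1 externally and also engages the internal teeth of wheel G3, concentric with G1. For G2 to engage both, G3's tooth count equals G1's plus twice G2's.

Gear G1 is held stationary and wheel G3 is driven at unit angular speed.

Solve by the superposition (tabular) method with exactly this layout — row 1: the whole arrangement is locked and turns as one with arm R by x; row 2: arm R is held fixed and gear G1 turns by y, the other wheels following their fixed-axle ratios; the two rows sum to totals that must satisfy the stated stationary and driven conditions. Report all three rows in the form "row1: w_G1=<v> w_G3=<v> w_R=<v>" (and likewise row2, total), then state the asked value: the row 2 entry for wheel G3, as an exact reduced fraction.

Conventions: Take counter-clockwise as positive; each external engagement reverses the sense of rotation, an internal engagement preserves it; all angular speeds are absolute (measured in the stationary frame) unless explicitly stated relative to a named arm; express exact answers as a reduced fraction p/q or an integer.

class = planetary set [G3 = 15+2·22 = 59; Willis about the carrier]
row 1: whole set turns with the arm by x
row 2 — arm fixed, fixed-axis ratios: sun y, ring −(15/59)·y, arm 0
boundary: total ω_sun = x + y = 0 and total ω_ring = x − (15/59)·y = 1  ⇒  y = -59/74, x = 59/74
row 2 ring = −(15/59)·(-59/74) = 15/74
totals (row 1 + row 2): sun 59/74 + (-59/74) = 0, ring 59/74 + 15/74 = 1, arm 59/74 + 0 = 59/74
asked cell (row2, ring) = 15/74

row1: w_G1=59/74 w_G3=59/74 w_R=59/74
row2: w_G1=-59/74 w_G3=15/74 w_R=0
total: w_G1=0 w_G3=1 w_R=59/74
asked value: 15/74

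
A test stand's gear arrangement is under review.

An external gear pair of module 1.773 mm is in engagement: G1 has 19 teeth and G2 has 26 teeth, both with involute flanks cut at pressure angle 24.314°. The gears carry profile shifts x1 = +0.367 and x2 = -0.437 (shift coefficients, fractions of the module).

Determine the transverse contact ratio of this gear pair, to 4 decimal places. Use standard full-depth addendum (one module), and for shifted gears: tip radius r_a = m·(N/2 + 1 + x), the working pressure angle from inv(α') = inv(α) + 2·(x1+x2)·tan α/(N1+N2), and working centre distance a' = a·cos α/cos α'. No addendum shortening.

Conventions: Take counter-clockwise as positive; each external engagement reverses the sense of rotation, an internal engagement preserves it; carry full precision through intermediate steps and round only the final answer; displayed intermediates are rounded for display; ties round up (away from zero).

single-mesh involute tooth geometry (19T engaging 26T at module 1.773)
base radii: r_b1 = 15.349527, r_b2 = 21.004616
tip radii: r_a1 = 19.267191, r_a2 = 24.047199
inv(α') = inv(24.314°) + 2·(+0.367-0.437)·tan α/(19+26) = 0.02604652  ⇒  α' = 23.91202°
a' = a·cos α / cos α' = 39.8925·cos 24.314°/cos 23.91202° = 39.767421
action lengths: √(r_a1²−r_b1²) = 11.645457, √(r_a2²−r_b2²) = 11.707856
base pitch p_b = π·m·cos α = 5.075996
CR = (11.645457 + 11.707856 − 39.767421·sin 23.91202°)/5.075996 = 1.425189
contact ratio ≈ 1.4252

1.4252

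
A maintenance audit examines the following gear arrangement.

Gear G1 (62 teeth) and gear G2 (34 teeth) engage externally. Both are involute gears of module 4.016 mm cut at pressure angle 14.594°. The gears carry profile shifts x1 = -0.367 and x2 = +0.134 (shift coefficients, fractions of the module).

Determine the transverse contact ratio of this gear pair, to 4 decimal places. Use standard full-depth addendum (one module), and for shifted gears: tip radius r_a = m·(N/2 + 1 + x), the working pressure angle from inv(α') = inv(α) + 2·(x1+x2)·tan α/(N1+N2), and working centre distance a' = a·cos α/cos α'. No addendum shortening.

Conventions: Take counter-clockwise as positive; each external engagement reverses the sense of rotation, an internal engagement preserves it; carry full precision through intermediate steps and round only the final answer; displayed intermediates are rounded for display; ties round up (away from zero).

topology: single-mesh involute geometry — m = 4.016, 62T/34T pair
base radii: r_b1 = 120.479207, r_b2 = 66.069242
tip radii: r_a1 = 127.038128, r_a2 = 72.826144
inv(α') = inv(14.594°) + 2·(-0.367+0.134)·tan α/(62+34) = 0.00439144  ⇒  α' = 13.43218°
a' = a·cos α / cos α' = 192.7680·cos 14.594°/cos 13.43218° = 191.794892
action lengths: √(r_a1²−r_b1²) = 40.292019, √(r_a2²−r_b2²) = 30.634988
base pitch p_b = π·m·cos α = 12.209567
CR = (40.292019 + 30.634988 − 191.794892·sin 13.43218°)/12.209567 = 2.160122
contact ratio ≈ 2.1601

2.1601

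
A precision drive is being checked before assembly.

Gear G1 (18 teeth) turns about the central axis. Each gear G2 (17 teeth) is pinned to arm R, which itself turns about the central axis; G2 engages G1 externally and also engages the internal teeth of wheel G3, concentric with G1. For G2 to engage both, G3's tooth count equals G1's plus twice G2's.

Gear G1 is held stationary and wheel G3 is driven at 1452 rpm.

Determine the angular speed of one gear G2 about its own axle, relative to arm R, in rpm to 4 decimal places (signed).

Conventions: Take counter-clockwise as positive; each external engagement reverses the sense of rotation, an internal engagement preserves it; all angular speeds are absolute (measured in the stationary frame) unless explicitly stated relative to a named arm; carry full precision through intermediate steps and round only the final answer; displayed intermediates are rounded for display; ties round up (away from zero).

+1142.0773 rpm

class = planetary set [G3 = 18+2·17 = 52; Willis about the carrier]
normalise by the input: solve with ω_ring = 1, then scale by 1452 rpm
ring teeth: 18 + 2·17 = 52
18(ω_sun−ω_arm) = −52(ω_ring−ω_arm),  ω_sun = 0, ω_ring = 1
18(0−ω_arm) = −52(1−ω_arm)  ⇒  70·ω_arm = 52  ⇒  ω_arm = 26/35
sun–planet mesh: 18·(0−26/35) = −17·(ω_p−ω_arm)  ⇒  ω_p−ω_arm = 468/595
scale: ω_p−ω_arm = 468/595 × 1452 rpm = +1142.0773 rpm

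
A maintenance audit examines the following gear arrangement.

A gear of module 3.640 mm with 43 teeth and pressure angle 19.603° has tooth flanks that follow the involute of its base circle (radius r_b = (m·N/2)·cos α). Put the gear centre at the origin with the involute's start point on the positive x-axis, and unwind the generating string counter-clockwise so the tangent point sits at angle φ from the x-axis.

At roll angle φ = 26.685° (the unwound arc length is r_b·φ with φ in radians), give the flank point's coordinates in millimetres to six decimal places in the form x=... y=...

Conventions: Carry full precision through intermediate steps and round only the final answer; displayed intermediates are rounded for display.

class = single-mesh tooth geometry [base-circle involute, m = 3.640, 43T]
pitch radius r_p = m·N/2 = 3.640·43/2 = 78.260000
base radius r_b = r_p·cos α = 78.260000·cos 19.603° = 73.724042
roll angle φ = 26.685° = 0.46574111 rad
x = r_b·(cos φ + φ·sin φ) = 81.291548
y = r_b·(sin φ − φ·cos φ) = 2.429247

x=81.291548 y=2.429247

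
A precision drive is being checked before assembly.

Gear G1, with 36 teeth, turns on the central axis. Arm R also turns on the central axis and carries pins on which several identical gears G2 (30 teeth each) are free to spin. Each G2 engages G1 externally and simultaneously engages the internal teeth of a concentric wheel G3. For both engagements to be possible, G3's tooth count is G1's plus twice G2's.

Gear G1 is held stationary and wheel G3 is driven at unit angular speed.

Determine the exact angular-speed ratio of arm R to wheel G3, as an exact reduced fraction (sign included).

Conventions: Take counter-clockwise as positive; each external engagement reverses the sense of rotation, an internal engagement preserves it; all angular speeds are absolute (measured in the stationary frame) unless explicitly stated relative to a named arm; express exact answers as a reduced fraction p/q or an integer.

8/11

planetary set (36T centre, 30T on arm, 96T internal) — Willis relation
ring teeth: 36 + 2·30 = 96
36(ω_sun−ω_arm) = −96(ω_ring−ω_arm),  ω_sun = 0, ω_ring = 1
36(0−ω_arm) = −96(1−ω_arm)  ⇒  132·ω_arm = 96  ⇒  ω_arm = 8/11
ω_out/ω_in = 8/11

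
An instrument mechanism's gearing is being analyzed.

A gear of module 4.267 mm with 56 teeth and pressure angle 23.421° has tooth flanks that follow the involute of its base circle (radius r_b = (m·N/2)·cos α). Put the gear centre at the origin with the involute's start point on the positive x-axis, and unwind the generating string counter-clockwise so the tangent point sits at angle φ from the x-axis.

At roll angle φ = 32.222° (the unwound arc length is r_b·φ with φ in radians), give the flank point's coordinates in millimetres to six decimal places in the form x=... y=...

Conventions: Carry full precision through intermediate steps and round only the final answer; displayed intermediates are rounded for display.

x=125.622134 y=6.296635

single-mesh involute tooth geometry (56T wheel at module 4.267)
pitch radius r_p = m·N/2 = 4.267·56/2 = 119.476000
base radius r_b = r_p·cos α = 119.476000·cos 23.421° = 109.632253
roll angle φ = 32.222° = 0.56237999 rad
x = r_b·(cos φ + φ·sin φ) = 125.622134
y = r_b·(sin φ − φ·cos φ) = 6.296635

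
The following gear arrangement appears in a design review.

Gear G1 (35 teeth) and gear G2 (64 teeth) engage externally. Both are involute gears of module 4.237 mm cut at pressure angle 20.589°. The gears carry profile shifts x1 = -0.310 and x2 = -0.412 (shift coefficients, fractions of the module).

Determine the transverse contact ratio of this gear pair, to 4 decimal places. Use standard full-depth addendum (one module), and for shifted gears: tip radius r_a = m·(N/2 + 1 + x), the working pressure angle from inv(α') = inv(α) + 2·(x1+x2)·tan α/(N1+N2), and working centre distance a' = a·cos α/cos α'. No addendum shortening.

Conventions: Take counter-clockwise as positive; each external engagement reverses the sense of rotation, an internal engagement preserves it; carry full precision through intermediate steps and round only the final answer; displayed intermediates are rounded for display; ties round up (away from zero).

single-mesh involute tooth geometry (35T engaging 64T at module 4.237)
base radii: r_b1 = 69.411482, r_b2 = 126.923852
tip radii: r_a1 = 77.071030, r_a2 = 138.075356
inv(α') = inv(20.589°) + 2·(-0.310-0.412)·tan α/(35+64) = 0.01083109  ⇒  α' = 18.03826°
a' = a·cos α / cos α' = 209.7315·cos 20.589°/cos 18.03826° = 206.484032
action lengths: √(r_a1²−r_b1²) = 33.496117, √(r_a2²−r_b2²) = 54.361196
base pitch p_b = π·m·cos α = 12.460720
CR = (33.496117 + 54.361196 − 206.484032·sin 18.03826°)/12.460720 = 1.919562
contact ratio ≈ 1.9196

1.9196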